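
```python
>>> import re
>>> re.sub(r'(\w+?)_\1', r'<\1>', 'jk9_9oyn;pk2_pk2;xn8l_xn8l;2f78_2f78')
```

'jk<9>oyn;<pk2>;<xn8l>;<2f78>'

`\1` is not a pattern — it's the concrete string captured by group 1, re-applied verbatim.
Matches: at [2:5] → '9_9'; at [9:16] → 'pk2_pk2'; at [17:26] → 'xn8l_xn8l'; at [27:36] → '2f78_2f78'.
The replacement refers to a captured group, so each match is rewritten using its own captured text.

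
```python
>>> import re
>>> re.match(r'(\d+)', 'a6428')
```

None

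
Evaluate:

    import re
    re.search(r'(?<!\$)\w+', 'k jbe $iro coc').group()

'k'

Because the assertion is negative and zero-width, positions next to the forbidden text are skipped.
`re.search` tries every starting position until one works.
The match spans [0:1] → 'k'.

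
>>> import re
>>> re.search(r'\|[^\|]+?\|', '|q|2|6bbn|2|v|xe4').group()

`re.search` tries every starting position until one works.
The match spans [0:3] → '|q|'.

'|q|'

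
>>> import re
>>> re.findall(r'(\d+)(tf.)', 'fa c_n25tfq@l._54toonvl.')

Pattern: one or more of a digit (captured); then the literal 'tf', then any character (captured).
Scanning left to right: at [6:11] match '25tfq', groups = ('25', 'tfq').
Multiple groups make `findall` return tuples — one 2-tuple for the one match.

[('25', 'tfq')]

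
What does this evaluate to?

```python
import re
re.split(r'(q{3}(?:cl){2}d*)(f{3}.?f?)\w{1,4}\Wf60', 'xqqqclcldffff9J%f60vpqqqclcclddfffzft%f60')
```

The pattern matches exactly 3 of the literal 'q', then the literal 'cl' repeated 2 times, then zero or more of the literal 'd' (captured); then exactly 3 of a literal 'f', then optionally any character, then optionally a literal 'f' (captured); then 1 to 4 of a word character, then a non-word character, then the literal 'f60'.
Matches to split on: at [1:19] → 'qqqclcldffff9J%f60'.
Because the pattern has a capturing group, `split` also inserts each captured text between the pieces.

['x', 'qqqclcld', 'ffff', 'vpqqqclcclddfffzft%f60']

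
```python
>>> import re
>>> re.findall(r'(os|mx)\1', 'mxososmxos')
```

['os']

After group 1 captures some text, `\1` only succeeds where that same text appears again.
Because there's exactly one group, `findall` drops the full match and keeps group 1 from the one hit.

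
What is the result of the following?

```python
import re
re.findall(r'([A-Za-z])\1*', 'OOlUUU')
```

`\1` is not a pattern — it's the concrete string captured by group 1, re-applied verbatim.
Because there's exactly one group, `findall` drops the full match and keeps group 1 from each hit.

['O', 'l', 'U']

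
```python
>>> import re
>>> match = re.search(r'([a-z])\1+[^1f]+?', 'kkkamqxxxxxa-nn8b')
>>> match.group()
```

'kkka'

The backreference `\1` re-matches whatever the first group consumed, character for character.
The match spans [0:4] → 'kkka'.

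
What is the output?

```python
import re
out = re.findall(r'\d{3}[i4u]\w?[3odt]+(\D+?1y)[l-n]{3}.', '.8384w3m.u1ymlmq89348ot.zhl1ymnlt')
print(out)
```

['m.u1y', '.zhl1y']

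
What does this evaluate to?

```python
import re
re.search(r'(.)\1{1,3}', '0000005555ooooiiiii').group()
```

After group 1 captures some text, `\1` only succeeds where that same text appears again.
`search` walks the string left to right and returns the first match it finds.
The match spans [0:4] → '0000'.
Captured: group 1 = '0'.

'0000'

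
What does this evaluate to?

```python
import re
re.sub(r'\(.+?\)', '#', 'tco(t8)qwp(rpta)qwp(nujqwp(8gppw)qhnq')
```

'tco#qwp#qwp#qhnq'

With the lazy modifier that quantifier settles for the fewest repetitions that let the rest of the pattern succeed (the atoms after it are unaffected and can still be greedy).
Matches: at [3:7] → '(t8)'; at [10:16] → '(rpta)'; at [19:33] → '(nujqwp(8gppw)'.
Every occurrence is swapped for '#'.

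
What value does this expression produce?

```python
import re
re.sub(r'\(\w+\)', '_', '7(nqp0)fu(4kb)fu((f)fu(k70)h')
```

'7_fu_fu(_fu_h'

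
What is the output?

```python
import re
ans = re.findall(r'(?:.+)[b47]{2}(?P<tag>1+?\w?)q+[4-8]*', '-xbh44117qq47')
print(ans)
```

['117']

Because there's exactly one group, `findall` drops the full match and keeps group 1 from the one hit.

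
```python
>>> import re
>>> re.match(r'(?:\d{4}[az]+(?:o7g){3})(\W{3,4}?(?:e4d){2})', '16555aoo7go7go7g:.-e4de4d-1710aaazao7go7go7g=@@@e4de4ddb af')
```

With `match`, the pattern is implicitly anchored at the beginning.
Here the string doesn't start with a match, so the call returns None.

None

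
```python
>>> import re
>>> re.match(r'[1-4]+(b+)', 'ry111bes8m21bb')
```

This matches one or more of a character in [1-4]; then one or more of a literal 'b' (captured).
`re.match` only tries the pattern at the start of the string.
Here the string doesn't start with a match, so the call returns None.

None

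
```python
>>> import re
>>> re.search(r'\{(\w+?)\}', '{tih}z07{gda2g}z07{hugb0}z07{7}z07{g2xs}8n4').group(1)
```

'tih'

The match spans [0:5] → '{tih}'.
Captured: group 1 = 'tih'.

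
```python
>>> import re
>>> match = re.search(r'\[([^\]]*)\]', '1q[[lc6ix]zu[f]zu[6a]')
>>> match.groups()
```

The match spans [2:10] → '[[lc6ix]'.
Captured: group 1 = '[lc6ix'.

('[lc6ix',)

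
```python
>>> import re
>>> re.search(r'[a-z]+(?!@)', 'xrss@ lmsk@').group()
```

`(?!…)`/`(?<!…)` only lets a position through if the neighbouring text does NOT match; no characters are consumed.
`re.search` scans for the first position where the pattern succeeds.
The match spans [0:3] → 'xrs'.

'xrs'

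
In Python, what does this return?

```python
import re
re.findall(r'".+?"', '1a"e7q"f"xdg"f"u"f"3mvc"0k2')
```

No capturing groups, so `findall` returns the 4 full match strings.

['"e7q"', '"xdg"', '"u"', '"3mvc"']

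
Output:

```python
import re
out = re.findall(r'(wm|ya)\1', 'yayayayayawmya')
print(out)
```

['ya', 'ya']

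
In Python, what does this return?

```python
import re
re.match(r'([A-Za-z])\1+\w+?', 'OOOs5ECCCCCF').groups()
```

('O',)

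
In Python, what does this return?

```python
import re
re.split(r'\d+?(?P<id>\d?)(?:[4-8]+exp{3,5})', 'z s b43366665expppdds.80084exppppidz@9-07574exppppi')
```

['z s b', '3', 'dds.', '0', 'idz@9-', '7', 'i']

The pattern matches one or more of a digit (lazy); then optionally a digit (captured as 'id'); then one or more of a character in [4-8], then the literal 'ex', then 3 to 5 of a literal 'p' (non-capturing group).
A `+?`/`*?`/`{m,n}?` starts at its minimum and grows only as far as needed for what follows to match.
Matches to split on: at [5:18] → '43366665exppp'; at [22:33] → '80084expppp'; at [39:50] → '07574expppp'.
Because the pattern has a capturing group, `split` also inserts each captured text between the pieces.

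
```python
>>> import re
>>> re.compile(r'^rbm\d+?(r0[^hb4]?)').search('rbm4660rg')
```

This matches anchored at the start of the string; then the literal 'rbm', then one or more of a digit (lazy); then the literal 'r0', then optionally any character except [hb4] (captured).
`re.search` scans for the first position where the pattern succeeds.
Here no position works, so the call returns None.

None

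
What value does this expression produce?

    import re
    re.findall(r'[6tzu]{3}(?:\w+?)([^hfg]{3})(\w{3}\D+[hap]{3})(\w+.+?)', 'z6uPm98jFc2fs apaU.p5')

This matches exactly 3 of one of [6tzu]; then one or more of a word character (lazy) (non-capturing group); then exactly 3 of any character except [hfg] (captured); then exactly 3 of a word character, then one or more of a non-digit, then exactly 3 of one of [hap] (captured); then one or more of a word character, then one or more of any character (lazy) (captured).
A non-greedy quantifier consumes as few characters as it can — just enough that the remainder of the pattern still matches from where it stops; whatever follows it matches normally.
Scanning left to right: at [0:19] match 'z6uPm98jFc2fs apaU.', groups = ('98j', 'Fc2fs apa', 'U.').
With 3 capturing groups, `findall` returns a 3-tuple per match.

[('98j', 'Fc2fs apa', 'U.')]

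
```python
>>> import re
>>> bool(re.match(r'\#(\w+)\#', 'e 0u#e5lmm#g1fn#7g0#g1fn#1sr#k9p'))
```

With `match`, the pattern is implicitly anchored at the beginning.
Here the string doesn't start with a match, so the call returns None, and `bool(None)` is False.

False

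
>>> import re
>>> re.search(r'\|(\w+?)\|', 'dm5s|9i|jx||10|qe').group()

'|9i|'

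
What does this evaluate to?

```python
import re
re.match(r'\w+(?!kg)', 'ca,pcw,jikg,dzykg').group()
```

'ca'

`match` is anchored at position 0; if the pattern doesn't fit there, it returns None.
The match spans [0:2] → 'ca'.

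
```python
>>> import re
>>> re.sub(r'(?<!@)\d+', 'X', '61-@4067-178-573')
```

Because the assertion is negative and zero-width, positions next to the forbidden text are skipped.
Matches: at [0:2] → '61'; at [5:8] → '067'; at [9:12] → '178'; at [13:16] → '573'.
Each match is replaced by 'X'.

'X-@4X-X-X'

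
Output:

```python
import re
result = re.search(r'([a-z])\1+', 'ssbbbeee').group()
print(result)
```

After group 1 captures some text, `\1` only succeeds where that same text appears again.
`search` walks the string left to right and returns the first match it finds.
The match spans [0:2] → 'ss'.
Captured: group 1 = 's'.

ss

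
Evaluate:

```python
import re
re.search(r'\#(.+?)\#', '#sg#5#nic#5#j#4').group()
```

'#sg#'

The `?` after the quantifier makes it lazy — it takes as little as possible before letting the rest of the pattern try.
The match spans [0:4] → '#sg#'.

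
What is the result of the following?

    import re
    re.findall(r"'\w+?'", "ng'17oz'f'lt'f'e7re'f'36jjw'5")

["'17oz'", "'lt'", "'e7re'", "'36jjw'"]

Since nothing is captured, `findall` lists the 4 matched substrings directly.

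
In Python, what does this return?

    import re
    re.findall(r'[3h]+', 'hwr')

Pattern: one or more of one of [3h].
Matches: at [0:1] → 'h'.
Since nothing is captured, `findall` lists the 1 matched substring directly.

['h']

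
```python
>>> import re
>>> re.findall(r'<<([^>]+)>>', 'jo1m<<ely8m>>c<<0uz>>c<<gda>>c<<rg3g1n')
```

`findall` collects group 1 from each match (3 total).

['ely8m', '0uz', 'gda']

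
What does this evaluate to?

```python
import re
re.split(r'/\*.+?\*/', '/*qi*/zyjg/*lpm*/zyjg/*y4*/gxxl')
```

A non-greedy quantifier consumes as few characters as it can — just enough that the remainder of the pattern still matches from where it stops; whatever follows it matches normally.
Matches to split on: at [0:6] → '/*qi*/'; at [10:17] → '/*lpm*/'; at [21:27] → '/*y4*/'.
`split` removes every match and returns the 4 fragments in between.

['', 'zyjg', 'zyjg', 'gxxl']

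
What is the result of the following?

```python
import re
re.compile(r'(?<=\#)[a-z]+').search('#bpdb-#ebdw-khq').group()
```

'bpdb'

Lookahead/lookbehind check context without consuming it, so the matched span excludes the asserted characters.
The match spans [1:5] → 'bpdb'.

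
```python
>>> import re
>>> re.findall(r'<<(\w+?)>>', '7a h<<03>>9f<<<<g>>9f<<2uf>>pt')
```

Because there's exactly one group, `findall` drops the full match and keeps group 1 from each hit.

['03', 'g', '2uf']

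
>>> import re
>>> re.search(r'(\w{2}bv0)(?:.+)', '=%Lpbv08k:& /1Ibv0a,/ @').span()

(2, 23)

The pattern matches exactly 2 of a word character, then the literal 'bv0' (captured); then one or more of any character (non-capturing group).
The match spans [2:23] → 'Lpbv08k:& /1Ibv0a,/ @'.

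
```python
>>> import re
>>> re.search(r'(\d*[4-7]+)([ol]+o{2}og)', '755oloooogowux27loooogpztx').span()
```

(0, 10)

This matches zero or more of a digit, then one or more of a character in [4-7] (captured); then one or more of one of [ol], then exactly 2 of the literal 'o', then the literal 'og' (captured).
`re.search` tries every starting position until one works.
The match spans [0:10] → '755oloooog'.
Captured: group 1 = '755', group 2 = 'oloooog'.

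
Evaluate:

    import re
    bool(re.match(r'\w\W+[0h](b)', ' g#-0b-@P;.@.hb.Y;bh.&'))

With `match`, the pattern is implicitly anchored at the beginning.
Here position 0 doesn't satisfy it, so the call returns None, and `bool(None)` is False.

False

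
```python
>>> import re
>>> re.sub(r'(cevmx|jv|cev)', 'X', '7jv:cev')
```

'7X:X'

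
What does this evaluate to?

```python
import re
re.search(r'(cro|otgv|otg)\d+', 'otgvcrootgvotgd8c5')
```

None

Here no position works, so the call returns None.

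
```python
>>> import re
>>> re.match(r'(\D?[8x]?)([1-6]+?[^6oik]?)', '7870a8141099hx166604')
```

The pattern matches optionally a non-digit, then optionally one of [8x] (captured); then one or more of a character in [1-6] (lazy), then optionally any character except [6oik] (captured).
With `match`, the pattern is implicitly anchored at the beginning.
Here the string doesn't start with a match, so the call returns None.

None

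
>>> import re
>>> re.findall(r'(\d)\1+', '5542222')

After group 1 captures some text, `\1` only succeeds where that same text appears again.
Matches: at [0:2] match '55', group 1 = '5'; at [3:7] match '2222', group 1 = '2'.
`findall` collects group 1 from each match (2 total).

['5', '2']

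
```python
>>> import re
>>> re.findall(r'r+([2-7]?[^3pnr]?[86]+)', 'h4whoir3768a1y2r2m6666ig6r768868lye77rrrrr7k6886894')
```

`findall` collects group 1 from each match (4 total).

['3768', '2m6666', '768868', '7k68868']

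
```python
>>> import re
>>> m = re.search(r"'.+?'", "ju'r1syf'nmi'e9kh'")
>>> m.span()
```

The match spans [2:9] → "'r1syf'".

(2, 9)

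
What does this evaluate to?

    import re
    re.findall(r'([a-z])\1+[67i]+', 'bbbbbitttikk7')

['b', 't', 'k']

The backreference `\1` re-matches whatever the first group consumed, character for character.
With a single group, `findall` returns only what that group captured — 3 items.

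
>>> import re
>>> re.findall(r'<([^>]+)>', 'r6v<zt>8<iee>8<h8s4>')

Walking the string: at [3:7] match '<zt>', group 1 = 'zt'; at [8:13] match '<iee>', group 1 = 'iee'; at [14:20] match '<h8s4>', group 1 = 'h8s4'.
One capturing group, so `findall` returns just the captured substring from each match — 3 in all.

['zt', 'iee', 'h8s4']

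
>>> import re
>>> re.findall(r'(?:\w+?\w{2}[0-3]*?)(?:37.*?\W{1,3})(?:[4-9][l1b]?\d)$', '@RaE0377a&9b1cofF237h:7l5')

['RaE0377a&9b1cofF237h:7l5']

Pattern: one or more of a word character (lazy), then exactly 2 of a word character, then zero or more of a character in [0-3] (lazy) (non-capturing group); then the literal '37', then zero or more of any character (lazy), then 1 to 3 of a non-word character (non-capturing group); then a character in [4-9], then optionally one of [l1b], then a digit (non-capturing group); then anchored at the end.
Scanning left to right: at [1:25] → 'RaE0377a&9b1cofF237h:7l5'.
Since nothing is captured, `findall` lists the 1 matched substring directly.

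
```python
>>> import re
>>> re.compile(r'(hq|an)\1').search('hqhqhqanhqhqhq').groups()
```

After group 1 captures some text, `\1` only succeeds where that same text appears again.
`search` walks the string left to right and returns the first match it finds.
The match spans [0:4] → 'hqhq'.
Captured: group 1 = 'hq'.

('hq',)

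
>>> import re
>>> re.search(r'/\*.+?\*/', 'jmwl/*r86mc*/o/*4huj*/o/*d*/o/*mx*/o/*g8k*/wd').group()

A non-greedy quantifier consumes as few characters as it can — just enough that the remainder of the pattern still matches from where it stops; whatever follows it matches normally.
The match spans [4:13] → '/*r86mc*/'.

'/*r86mc*/'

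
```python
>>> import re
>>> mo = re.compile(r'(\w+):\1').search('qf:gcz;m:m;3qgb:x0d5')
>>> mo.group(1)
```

The backreference `\1` re-matches whatever the first group consumed, character for character.
`re.search` tries every starting position until one works.
The match spans [7:10] → 'm:m'.
Captured: group 1 = 'm'.

'm'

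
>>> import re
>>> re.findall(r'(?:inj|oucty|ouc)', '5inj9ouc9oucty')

['inj', 'ouc', 'oucty']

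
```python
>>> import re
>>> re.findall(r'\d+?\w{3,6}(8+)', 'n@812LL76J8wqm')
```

Pattern: one or more of a digit (lazy), then 3 to 6 of a word character; then one or more of a literal '8' (captured).
Walking the string: at [2:11] match '812LL76J8', group 1 = '8'.
`findall` collects group 1 from the one match (1 total).

['8']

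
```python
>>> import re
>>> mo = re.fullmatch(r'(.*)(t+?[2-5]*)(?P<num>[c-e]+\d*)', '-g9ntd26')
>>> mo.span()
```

(0, 8)

The pattern matches zero or more of any character (captured); then one or more of the literal 't' (lazy), then zero or more of a character in [2-5] (captured); then one or more of a character in [c-e], then zero or more of a digit (captured as 'num').
`re.fullmatch` is like wrapping the pattern in `^…$` (in single-line mode).
The match spans [0:8] → '-g9ntd26'.
Captured: group 1 = '-g9n', group 2 = 't', group 3 = 'd26'.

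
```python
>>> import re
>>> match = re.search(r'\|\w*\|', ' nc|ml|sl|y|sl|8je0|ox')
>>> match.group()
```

'|ml|'

`re.search` tries every starting position until one works.
The match spans [3:7] → '|ml|'.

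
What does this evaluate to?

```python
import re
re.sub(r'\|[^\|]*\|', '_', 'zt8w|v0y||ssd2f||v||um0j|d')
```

Matches: at [4:9] → '|v0y|'; at [9:16] → '|ssd2f|'; at [16:19] → '|v|'; at [19:25] → '|um0j|'.
Every occurrence is swapped for '_'.

'zt8w____d'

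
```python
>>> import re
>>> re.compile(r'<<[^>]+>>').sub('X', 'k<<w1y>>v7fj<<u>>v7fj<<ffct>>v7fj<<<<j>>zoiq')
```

'kXv7fjXv7fjXv7fjXzoiq'

Matches: at [1:8] → '<<w1y>>'; at [12:17] → '<<u>>'; at [21:29] → '<<ffct>>'; at [33:40] → '<<<<j>>'.
Every occurrence is swapped for 'X'.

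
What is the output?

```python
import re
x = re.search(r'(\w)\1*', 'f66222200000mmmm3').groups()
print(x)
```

('f',)

`\1` is not a pattern — it's the concrete string captured by group 1, re-applied verbatim.
`re.search` scans for the first position where the pattern succeeds.
The match spans [0:1] → 'f'.
Captured: group 1 = 'f'.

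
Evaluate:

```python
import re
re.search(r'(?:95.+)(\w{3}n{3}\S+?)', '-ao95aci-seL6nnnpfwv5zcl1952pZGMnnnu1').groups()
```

Pattern: the literal '95', then one or more of any character (non-capturing group); then exactly 3 of a word character, then exactly 3 of the literal 'n', then one or more of a non-whitespace character (lazy) (captured).
A non-greedy quantifier consumes as few characters as it can — just enough that the remainder of the pattern still matches from where it stops; whatever follows it matches normally.
Unlike `match`, `search` isn't anchored — it looks for the pattern anywhere in the string.
The match spans [3:36] → '95aci-seL6nnnpfwv5zcl1952pZGMnnnu'.
Captured: group 1 = 'ZGMnnnu'.

('ZGMnnnu',)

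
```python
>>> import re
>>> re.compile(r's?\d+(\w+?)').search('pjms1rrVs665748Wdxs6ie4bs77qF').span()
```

(3, 6)

Pattern: optionally the literal 's', then one or more of a digit; then one or more of a word character (lazy) (captured).
With the lazy modifier that quantifier settles for the fewest repetitions that let the rest of the pattern succeed (the atoms after it are unaffected and can still be greedy).
`search` walks the string left to right and returns the first match it finds.
The match spans [3:6] → 's1r'.
Captured: group 1 = 'r'.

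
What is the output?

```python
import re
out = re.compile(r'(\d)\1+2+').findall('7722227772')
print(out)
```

['7', '7']

`\1` is not a pattern — it's the concrete string captured by group 1, re-applied verbatim.
Scanning left to right: at [0:6] match '772222', group 1 = '7'; at [6:10] match '7772', group 1 = '7'.
`findall` collects group 1 from each match (2 total).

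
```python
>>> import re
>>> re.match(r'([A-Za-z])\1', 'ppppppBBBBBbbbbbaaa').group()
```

'pp'

`re.match` won't scan ahead — the pattern has to work from the very first character.
The match spans [0:2] → 'pp'.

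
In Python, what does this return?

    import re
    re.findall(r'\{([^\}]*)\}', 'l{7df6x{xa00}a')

['7df6x{xa00']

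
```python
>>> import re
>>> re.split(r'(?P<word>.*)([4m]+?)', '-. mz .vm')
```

Pattern: zero or more of any character (captured as 'word'); then one or more of one of [4m] (lazy) (captured).
Matches to split on: at [0:9] → '-. mz .vm'.
Because the pattern has a capturing group, `split` also inserts each captured text between the pieces.

['', '-. mz .v', 'm', '']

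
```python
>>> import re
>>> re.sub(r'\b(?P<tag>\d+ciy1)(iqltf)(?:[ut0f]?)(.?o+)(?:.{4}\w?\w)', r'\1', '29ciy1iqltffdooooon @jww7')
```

The replacement refers to a captured group, so each match is rewritten using its own captured text.

'29ciy17'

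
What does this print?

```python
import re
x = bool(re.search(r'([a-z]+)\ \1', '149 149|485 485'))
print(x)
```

False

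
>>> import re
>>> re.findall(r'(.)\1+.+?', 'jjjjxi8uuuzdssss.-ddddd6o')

The backreference `\1` re-matches whatever the first group consumed, character for character.
One capturing group, so `findall` returns just the captured substring from each match — 4 in all.

['j', 'u', 's', 'd']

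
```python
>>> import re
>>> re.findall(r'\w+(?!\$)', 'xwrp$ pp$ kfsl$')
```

['xwr', 'p', 'kfs']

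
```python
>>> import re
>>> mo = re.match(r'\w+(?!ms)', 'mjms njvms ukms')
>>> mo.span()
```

(0, 4)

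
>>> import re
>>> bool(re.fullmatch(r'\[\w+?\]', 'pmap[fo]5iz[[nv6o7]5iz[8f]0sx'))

`re.fullmatch` requires the pattern to consume the entire string.
Here the string isn't matched end-to-end, so the call returns None, and `bool(None)` is False.

False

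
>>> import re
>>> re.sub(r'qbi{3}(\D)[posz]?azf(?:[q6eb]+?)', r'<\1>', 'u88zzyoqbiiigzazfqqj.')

Pattern: the literal 'qb', then exactly 3 of the literal 'i'; then a non-digit (captured); then optionally one of [posz], then the literal 'azf'; then one or more of one of [q6eb] (lazy) (non-capturing group).
Matches: at [7:18] → 'qbiiigzazfq'.
`\1` in the replacement pulls in group 1's text for each match.

'u88zzyo<g>qj.'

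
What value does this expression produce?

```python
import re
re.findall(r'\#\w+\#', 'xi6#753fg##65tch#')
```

['#753fg#', '#65tch#']

Since nothing is captured, `findall` lists the 2 matched substrings directly.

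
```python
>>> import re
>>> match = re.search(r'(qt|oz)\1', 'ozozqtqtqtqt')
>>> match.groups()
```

('oz',)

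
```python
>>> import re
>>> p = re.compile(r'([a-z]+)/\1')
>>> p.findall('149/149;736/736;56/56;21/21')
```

[]

After group 1 captures some text, `\1` only succeeds where that same text appears again.
With a single group, `findall` returns only what that group captured — 0 items.
Nothing in the string satisfies the pattern, so the list is empty.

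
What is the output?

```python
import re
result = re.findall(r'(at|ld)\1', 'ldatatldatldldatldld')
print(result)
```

After group 1 captures some text, `\1` only succeeds where that same text appears again.
Scanning left to right: at [2:6] match 'atat', group 1 = 'at'; at [10:14] match 'ldld', group 1 = 'ld'; at [16:20] match 'ldld', group 1 = 'ld'.
Because there's exactly one group, `findall` drops the full match and keeps group 1 from each hit.

['at', 'ld', 'ld']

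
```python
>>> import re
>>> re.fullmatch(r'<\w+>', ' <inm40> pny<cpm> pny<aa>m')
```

None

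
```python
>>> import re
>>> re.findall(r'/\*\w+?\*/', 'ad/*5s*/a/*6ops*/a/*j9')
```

['/*5s*/', '/*6ops*/']

Matches: at [2:8] → '/*5s*/'; at [9:17] → '/*6ops*/'.
With no groups in the pattern, `findall` gives back each whole match — 2 here.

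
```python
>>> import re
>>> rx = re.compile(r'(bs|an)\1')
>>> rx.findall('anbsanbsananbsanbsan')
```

['an']

After group 1 captures some text, `\1` only succeeds where that same text appears again.
Scanning left to right: at [8:12] match 'anan', group 1 = 'an'.
One capturing group, so `findall` returns just the captured substring from the one match — 1 in all.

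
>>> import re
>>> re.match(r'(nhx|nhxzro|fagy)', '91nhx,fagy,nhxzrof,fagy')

None

With `match`, the pattern is implicitly anchored at the beginning.
Here the pattern fails at index 0, so the call returns None.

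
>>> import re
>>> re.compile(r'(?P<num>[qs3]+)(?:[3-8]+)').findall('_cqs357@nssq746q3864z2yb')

This matches one or more of one of [qs3] (captured as 'num'); then one or more of a character in [3-8] (non-capturing group).
Scanning left to right: at [2:7] match 'qs357', group 1 = 'qs3'; at [9:15] match 'ssq746', group 1 = 'ssq'; at [15:20] match 'q3864', group 1 = 'q3'.
Because there's exactly one group, `findall` drops the full match and keeps group 1 from each hit.

['qs3', 'ssq', 'q3']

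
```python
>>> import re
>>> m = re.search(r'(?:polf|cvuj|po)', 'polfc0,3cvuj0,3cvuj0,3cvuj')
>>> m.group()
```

'polf'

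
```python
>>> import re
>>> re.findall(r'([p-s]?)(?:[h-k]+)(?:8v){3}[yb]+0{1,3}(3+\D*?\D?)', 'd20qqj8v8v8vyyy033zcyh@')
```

[('q', '33z')]

This matches optionally a character in [p-s] (captured); then one or more of a character in [h-k] (non-capturing group); then the literal '8v' repeated 3 times, then one or more of one of [yb], then 1 to 3 of the literal '0'; then one or more of the literal '3', then zero or more of a non-digit (lazy), then optionally a non-digit (captured).
Lazy quantifiers expand one character at a time until the remainder of the pattern can match.
Scanning left to right: at [4:19] match 'qj8v8v8vyyy033z', groups = ('q', '33z').
2 groups means the one result is a tuple of 2 captured strings — 1 here.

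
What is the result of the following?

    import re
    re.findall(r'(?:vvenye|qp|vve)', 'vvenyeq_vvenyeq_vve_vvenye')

The regex engine tests alternatives in the order written; an earlier branch that matches wins even if a later one would match more.
`findall` yields the raw match text (4 of them) because the pattern has no groups.

['vvenye', 'vvenye', 'vve', 'vvenye']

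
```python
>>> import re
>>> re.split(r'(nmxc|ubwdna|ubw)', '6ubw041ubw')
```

['6', 'ubw', '041', 'ubw', '']

With a capturing group present, the delimiter's captured portion is kept in the result list.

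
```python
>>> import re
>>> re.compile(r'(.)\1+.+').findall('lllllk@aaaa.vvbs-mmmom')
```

['l']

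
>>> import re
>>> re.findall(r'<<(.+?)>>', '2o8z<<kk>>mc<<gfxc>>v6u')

['kk', 'gfxc']

A non-greedy quantifier consumes as few characters as it can — just enough that the remainder of the pattern still matches from where it stops; whatever follows it matches normally.
Because there's exactly one group, `findall` drops the full match and keeps group 1 from each hit.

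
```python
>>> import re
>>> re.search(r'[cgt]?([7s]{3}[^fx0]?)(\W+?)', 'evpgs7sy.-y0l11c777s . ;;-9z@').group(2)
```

'.'

The pattern matches optionally one of [cgt]; then exactly 3 of one of [7s], then optionally any character except [fx0] (captured); then one or more of a non-word character (lazy) (captured).
A non-greedy quantifier consumes as few characters as it can — just enough that the remainder of the pattern still matches from where it stops; whatever follows it matches normally.
Unlike `match`, `search` isn't anchored — it looks for the pattern anywhere in the string.
The match spans [3:9] → 'gs7sy.'.
Captured: group 1 = 's7sy', group 2 = '.'.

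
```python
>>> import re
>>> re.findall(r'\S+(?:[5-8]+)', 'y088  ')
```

['y088']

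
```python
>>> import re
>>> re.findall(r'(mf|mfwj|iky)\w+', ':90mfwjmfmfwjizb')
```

`|` is ordered: at each position the engine commits to the first alternative that works.
Scanning left to right: at [3:16] match 'mfwjmfmfwjizb', group 1 = 'mf'.
Because there's exactly one group, `findall` drops the full match and keeps group 1 from the one hit.

['mf']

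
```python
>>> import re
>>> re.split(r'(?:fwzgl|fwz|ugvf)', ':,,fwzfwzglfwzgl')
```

[':,,', '', '', '']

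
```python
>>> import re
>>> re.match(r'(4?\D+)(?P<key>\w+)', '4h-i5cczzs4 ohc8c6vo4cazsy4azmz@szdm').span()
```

(0, 11)

The pattern matches optionally a literal '4', then one or more of a non-digit (captured); then one or more of a word character (captured as 'key').
`re.match` only tries the pattern at the start of the string.
The match spans [0:11] → '4h-i5cczzs4'.
Captured: group 1 = '4h-i', group 2 = '5cczzs4'.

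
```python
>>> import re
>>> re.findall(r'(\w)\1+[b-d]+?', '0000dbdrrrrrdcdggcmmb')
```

['0', 'r', 'g', 'm']

`\1` has to match the exact text group 1 already captured.
Walking the string: at [0:5] match '0000d', group 1 = '0'; at [7:13] match 'rrrrrd', group 1 = 'r'; at [15:18] match 'ggc', group 1 = 'g'; at [18:21] match 'mmb', group 1 = 'm'.
`findall` collects group 1 from each match (4 total).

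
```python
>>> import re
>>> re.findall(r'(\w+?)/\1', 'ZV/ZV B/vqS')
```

`\1` is not a pattern — it's the concrete string captured by group 1, re-applied verbatim.
Because there's exactly one group, `findall` drops the full match and keeps group 1 from the one hit.

['ZV']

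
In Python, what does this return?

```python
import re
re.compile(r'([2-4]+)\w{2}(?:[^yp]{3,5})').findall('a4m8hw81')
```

`findall` collects group 1 from the one match (1 total).

['4']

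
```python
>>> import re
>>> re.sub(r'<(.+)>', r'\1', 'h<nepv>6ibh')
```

Matches: at [1:7] → '<nepv>'.
The replacement refers to a captured group, so each match is rewritten using its own captured text.

'hnepv6ibh'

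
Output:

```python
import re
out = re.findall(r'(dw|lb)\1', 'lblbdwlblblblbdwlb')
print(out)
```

['lb', 'lb', 'lb']

`\1` has to match the exact text group 1 already captured.
Walking the string: at [0:4] match 'lblb', group 1 = 'lb'; at [6:10] match 'lblb', group 1 = 'lb'; at [10:14] match 'lblb', group 1 = 'lb'.
With a single group, `findall` returns only what that group captured — 3 items.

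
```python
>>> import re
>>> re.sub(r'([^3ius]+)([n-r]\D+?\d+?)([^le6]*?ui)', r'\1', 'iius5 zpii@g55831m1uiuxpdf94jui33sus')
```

'iius5 zux33sus'

A non-greedy quantifier consumes as few characters as it can — just enough that the remainder of the pattern still matches from where it stops; whatever follows it matches normally.
Each match is replaced using the text its own group 1 captured.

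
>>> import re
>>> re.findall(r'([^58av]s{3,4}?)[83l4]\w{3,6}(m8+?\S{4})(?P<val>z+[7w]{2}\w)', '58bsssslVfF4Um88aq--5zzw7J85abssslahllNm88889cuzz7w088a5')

[('bsss', 'm88889cu', 'zz7w0')]

With the lazy modifier that quantifier settles for the fewest repetitions that let the rest of the pattern succeed (the atoms after it are unaffected and can still be greedy).
Multiple groups make `findall` return tuples — one 3-tuple for the one match.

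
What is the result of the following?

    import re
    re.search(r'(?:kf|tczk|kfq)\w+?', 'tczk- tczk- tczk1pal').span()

(12, 17)

`re.search` tries every starting position until one works.
The match spans [12:17] → 'tczk1'.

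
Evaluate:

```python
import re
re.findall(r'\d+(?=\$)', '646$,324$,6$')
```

Lookahead/lookbehind check context without consuming it, so the matched span excludes the asserted characters.
No capturing groups, so `findall` returns the 3 full match strings.

['646', '324', '6']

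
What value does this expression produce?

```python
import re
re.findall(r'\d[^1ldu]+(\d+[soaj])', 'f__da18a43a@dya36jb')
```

Because there's exactly one group, `findall` drops the full match and keeps group 1 from the one hit.

['3a']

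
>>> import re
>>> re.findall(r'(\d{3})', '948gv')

['948']

One capturing group, so `findall` returns just the captured substring from the one match — 1 in all.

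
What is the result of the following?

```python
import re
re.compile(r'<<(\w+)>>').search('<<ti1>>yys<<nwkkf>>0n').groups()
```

('ti1',)

`re.search` scans for the first position where the pattern succeeds.
The match spans [0:7] → '<<ti1>>'.
Captured: group 1 = 'ti1'.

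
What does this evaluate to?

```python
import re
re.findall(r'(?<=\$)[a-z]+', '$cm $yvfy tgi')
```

['cm', 'yvfy']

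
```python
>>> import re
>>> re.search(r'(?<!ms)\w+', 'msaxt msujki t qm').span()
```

A negative assertion filters positions out without eating any characters.
The match spans [0:5] → 'msaxt'.

(0, 5)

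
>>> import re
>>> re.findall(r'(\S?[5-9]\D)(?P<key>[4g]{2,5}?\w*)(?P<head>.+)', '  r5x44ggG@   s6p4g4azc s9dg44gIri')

[('r5x', '44ggG', '@   s6p4g4azc s9dg44gIri')]

The pattern matches optionally a non-whitespace character, then a character in [5-9], then a non-digit (captured); then 2 to 5 of one of [4g] (lazy), then zero or more of a word character (captured as 'key'); then one or more of any character (captured as 'head').
Matches: at [2:34] match 'r5x44ggG@   s6p4g4azc s9dg44gIri', groups = ('r5x', '44ggG', '@   s6p4g4azc s9dg44gIri').
With 3 capturing groups, `findall` returns a 3-tuple per match.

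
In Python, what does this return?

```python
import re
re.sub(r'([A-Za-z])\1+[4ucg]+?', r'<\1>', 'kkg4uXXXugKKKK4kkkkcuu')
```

A backreference is literal: `\1` must see the identical characters the first group matched.
`\1` in the replacement pulls in group 1's text for each match.

'<k>4u<X>g<K><k>uu'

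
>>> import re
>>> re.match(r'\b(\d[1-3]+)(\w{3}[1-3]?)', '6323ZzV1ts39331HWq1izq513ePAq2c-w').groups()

('6323', 'ZzV1')

This matches a word boundary (`\b`, zero-width); then a digit, then one or more of a character in [1-3] (captured); then exactly 3 of a word character, then optionally a character in [1-3] (captured).
`re.match` won't scan ahead — the pattern has to work from the very first character.
The match spans [0:8] → '6323ZzV1'.
Captured: group 1 = '6323', group 2 = 'ZzV1'.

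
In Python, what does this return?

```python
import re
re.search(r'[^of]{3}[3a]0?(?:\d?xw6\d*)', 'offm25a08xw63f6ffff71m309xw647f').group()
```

'm25a08xw63'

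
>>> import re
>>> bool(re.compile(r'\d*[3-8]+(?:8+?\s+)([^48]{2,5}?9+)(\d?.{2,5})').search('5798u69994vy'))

This matches zero or more of a digit, then one or more of a character in [3-8]; then one or more of the literal '8' (lazy), then one or more of whitespace (non-capturing group); then 2 to 5 of any character except [48] (lazy), then one or more of a literal '9' (captured); then optionally a digit, then 2 to 5 of any character (captured).
Here nothing in the string fits, so the call returns None, and `bool(None)` is False.

False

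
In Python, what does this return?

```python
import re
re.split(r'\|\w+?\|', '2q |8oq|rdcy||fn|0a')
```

Matches to split on: at [3:8] → '|8oq|'; at [13:17] → '|fn|'.
`split` removes every match and returns the 3 fragments in between.

['2q ', 'rdcy|', '0a']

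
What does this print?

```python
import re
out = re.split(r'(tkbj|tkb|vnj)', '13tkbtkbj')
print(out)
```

['13', 'tkb', '', 'tkbj', '']

Alternation tries branches left to right and keeps the first one that lets the overall match succeed at that position.
`re.split` interleaves the captured-group text with the surrounding fragments.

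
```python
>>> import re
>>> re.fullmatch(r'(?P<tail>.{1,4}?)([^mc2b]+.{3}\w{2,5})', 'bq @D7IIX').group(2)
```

'q @D7IIX'

Pattern: 1 to 4 of any character (lazy) (captured as 'tail'); then one or more of any character except [mc2b], then exactly 3 of any character, then 2 to 5 of a word character (captured).
For `fullmatch`, every character of the input must be accounted for by the pattern.
The match spans [0:9] → 'bq @D7IIX'.
Captured: group 1 = 'b', group 2 = 'q @D7IIX'.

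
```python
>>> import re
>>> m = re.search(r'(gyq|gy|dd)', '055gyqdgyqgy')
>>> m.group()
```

`|` is ordered: at each position the engine commits to the first alternative that works.
The match spans [3:6] → 'gyq'.

'gyq'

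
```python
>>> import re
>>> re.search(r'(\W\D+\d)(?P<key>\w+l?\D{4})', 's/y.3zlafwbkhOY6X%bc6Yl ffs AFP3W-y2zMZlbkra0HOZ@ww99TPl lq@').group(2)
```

'zlafwbkhOY6X%bc'

This matches a non-word character, then one or more of a non-digit, then a digit (captured); then one or more of a word character, then optionally a literal 'l', then exactly 4 of a non-digit (captured as 'key').
`search` walks the string left to right and returns the first match it finds.
The match spans [1:20] → '/y.3zlafwbkhOY6X%bc'.
Captured: group 1 = '/y.3', group 2 = 'zlafwbkhOY6X%bc'.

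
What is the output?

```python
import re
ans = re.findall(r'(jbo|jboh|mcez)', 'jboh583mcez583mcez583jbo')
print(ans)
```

['jbo', 'mcez', 'mcez', 'jbo']

Alternation isn't longest-match — the leftmost alternative that fits at this position is chosen.
With a single group, `findall` returns only what that group captured — 4 items.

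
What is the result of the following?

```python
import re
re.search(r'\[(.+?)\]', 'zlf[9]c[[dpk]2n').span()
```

(3, 6)

A non-greedy quantifier consumes as few characters as it can — just enough that the remainder of the pattern still matches from where it stops; whatever follows it matches normally.
The match spans [3:6] → '[9]'.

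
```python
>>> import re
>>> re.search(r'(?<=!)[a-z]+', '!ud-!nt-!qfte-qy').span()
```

(1, 3)

The lookaround is zero-width — it requires the adjacent text to match without consuming it, so the asserted text isn't part of the match.
The match spans [1:3] → 'ud'.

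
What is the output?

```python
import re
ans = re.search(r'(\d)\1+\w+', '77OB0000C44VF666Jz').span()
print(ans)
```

(0, 18)

A backreference is literal: `\1` must see the identical characters the first group matched.
`re.search` tries every starting position until one works.
The match spans [0:18] → '77OB0000C44VF666Jz'.
Captured: group 1 = '7'.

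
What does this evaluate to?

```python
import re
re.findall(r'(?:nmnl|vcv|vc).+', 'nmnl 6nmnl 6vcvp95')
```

['nmnl 6nmnl 6vcvp95']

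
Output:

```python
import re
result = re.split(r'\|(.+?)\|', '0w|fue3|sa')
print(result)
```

['0w', 'fue3', 'sa']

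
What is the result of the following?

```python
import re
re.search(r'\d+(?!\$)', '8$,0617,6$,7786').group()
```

'0617'

The negative lookahead/lookbehind blocks any match where the forbidden context is present.
`re.search` tries every starting position until one works.
The match spans [3:7] → '0617'.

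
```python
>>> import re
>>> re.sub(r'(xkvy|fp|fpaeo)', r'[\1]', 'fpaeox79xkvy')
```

Alternation isn't longest-match — the leftmost alternative that fits at this position is chosen.
Matches: at [0:2] → 'fp'; at [8:12] → 'xkvy'.
Each match is replaced using the text its own group 1 captured.

'[fp]aeox79[xkvy]'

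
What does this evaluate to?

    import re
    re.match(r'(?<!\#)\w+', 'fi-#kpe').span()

(0, 2)

With `match`, the pattern is implicitly anchored at the beginning.
The match spans [0:2] → 'fi'.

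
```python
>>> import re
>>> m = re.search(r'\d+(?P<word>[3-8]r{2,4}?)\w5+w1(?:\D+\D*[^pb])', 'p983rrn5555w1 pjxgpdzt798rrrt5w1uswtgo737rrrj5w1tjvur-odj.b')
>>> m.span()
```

Pattern: one or more of a digit; then a character in [3-8], then 2 to 4 of a literal 'r' (lazy) (captured as 'word'); then a word character, then one or more of the literal '5', then the literal 'w1'; then one or more of a non-digit, then zero or more of a non-digit, then any character except [pb] (non-capturing group).
`re.search` tries every starting position until one works.
The match spans [1:23] → '983rrn5555w1 pjxgpdzt7'.
Captured: group 1 = '3rr'.

(1, 23)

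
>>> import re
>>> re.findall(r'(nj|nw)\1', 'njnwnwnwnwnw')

The backreference `\1` re-matches whatever the first group consumed, character for character.
Scanning left to right: at [2:6] match 'nwnw', group 1 = 'nw'; at [6:10] match 'nwnw', group 1 = 'nw'.
One capturing group, so `findall` returns just the captured substring from each match — 2 in all.

['nw', 'nw']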